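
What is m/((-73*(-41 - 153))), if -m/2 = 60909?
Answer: -60909/7081 ≈ -8.6017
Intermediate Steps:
m = -121818 (m = -2*60909 = -121818)
m/((-73*(-41 - 153))) = -121818*(-1/(73*(-41 - 153))) = -121818/((-73*(-194))) = -121818/14162 = -121818*1/14162 = -60909/7081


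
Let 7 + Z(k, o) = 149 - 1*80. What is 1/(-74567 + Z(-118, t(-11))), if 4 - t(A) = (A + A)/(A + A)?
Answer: -1/74505 ≈ -1.3422e-5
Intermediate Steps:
t(A) = 3 (t(A) = 4 - (A + A)/(A + A) = 4 - 2*A/(2*A) = 4 - 2*A*1/(2*A) = 4 - 1*1 = 4 - 1 = 3)
Z(k, o) = 62 (Z(k, o) = -7 + (149 - 1*80) = -7 + (149 - 80) = -7 + 69 = 62)
1/(-74567 + Z(-118, t(-11))) = 1/(-74567 + 62) = 1/(-74505) = -1/74505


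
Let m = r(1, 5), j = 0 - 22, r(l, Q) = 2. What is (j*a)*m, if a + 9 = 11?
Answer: -88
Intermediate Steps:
a = 2 (a = -9 + 11 = 2)
j = -22
m = 2
(j*a)*m = -22*2*2 = -44*2 = -88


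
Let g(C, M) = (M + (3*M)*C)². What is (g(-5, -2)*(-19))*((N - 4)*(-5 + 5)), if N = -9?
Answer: 0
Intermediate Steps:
g(C, M) = (M + 3*C*M)²
(g(-5, -2)*(-19))*((N - 4)*(-5 + 5)) = (((-2)²*(1 + 3*(-5))²)*(-19))*((-9 - 4)*(-5 + 5)) = ((4*(1 - 15)²)*(-19))*(-13*0) = ((4*(-14)²)*(-19))*0 = ((4*196)*(-19))*0 = (784*(-19))*0 = -14896*0 = 0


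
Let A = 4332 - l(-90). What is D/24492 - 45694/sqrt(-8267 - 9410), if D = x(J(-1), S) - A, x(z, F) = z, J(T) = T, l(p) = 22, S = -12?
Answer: -1437/8164 + 4154*I*sqrt(17677)/1607 ≈ -0.17602 + 343.68*I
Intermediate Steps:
A = 4310 (A = 4332 - 1*22 = 4332 - 22 = 4310)
D = -4311 (D = -1 - 1*4310 = -1 - 4310 = -4311)
D/24492 - 45694/sqrt(-8267 - 9410) = -4311/24492 - 45694/sqrt(-8267 - 9410) = -4311*1/24492 - 45694*(-I*sqrt(17677)/17677) = -1437/8164 - 45694*(-I*sqrt(17677)/17677) = -1437/8164 - (-4154)*I*sqrt(17677)/1607 = -1437/8164 + 4154*I*sqrt(17677)/1607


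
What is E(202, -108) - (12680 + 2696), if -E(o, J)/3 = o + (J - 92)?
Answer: -15382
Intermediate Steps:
E(o, J) = 276 - 3*J - 3*o (E(o, J) = -3*(o + (J - 92)) = -3*(o + (-92 + J)) = -3*(-92 + J + o) = 276 - 3*J - 3*o)
E(202, -108) - (12680 + 2696) = (276 - 3*(-108) - 3*202) - (12680 + 2696) = (276 + 324 - 606) - 1*15376 = -6 - 15376 = -15382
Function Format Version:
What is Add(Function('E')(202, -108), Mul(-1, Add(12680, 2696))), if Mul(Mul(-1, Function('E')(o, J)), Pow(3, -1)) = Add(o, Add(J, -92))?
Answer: -15382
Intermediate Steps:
Function('E')(o, J) = Add(276, Mul(-3, J), Mul(-3, o)) (Function('E')(o, J) = Mul(-3, Add(o, Add(J, -92))) = Mul(-3, Add(o, Add(-92, J))) = Mul(-3, Add(-92, J, o)) = Add(276, Mul(-3, J), Mul(-3, o)))
Add(Function('E')(202, -108), Mul(-1, Add(12680, 2696))) = Add(Add(276, Mul(-3, -108), Mul(-3, 202)), Mul(-1, Add(12680, 2696))) = Add(Add(276, 324, -606), Mul(-1, 15376)) = Add(-6, -15376) = -15382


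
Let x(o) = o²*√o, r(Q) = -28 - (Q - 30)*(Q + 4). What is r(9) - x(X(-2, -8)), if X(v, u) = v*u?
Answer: -779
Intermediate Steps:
r(Q) = -28 - (-30 + Q)*(4 + Q)
X(v, u) = u*v
x(o) = o^(5/2)
r(9) - x(X(-2, -8)) = (92 - 1*9² + 26*9) - (-8*(-2))^(5/2) = (92 - 1*81 + 234) - 16^(5/2) = (92 - 81 + 234) - 1*1024 = 245 - 1024 = -779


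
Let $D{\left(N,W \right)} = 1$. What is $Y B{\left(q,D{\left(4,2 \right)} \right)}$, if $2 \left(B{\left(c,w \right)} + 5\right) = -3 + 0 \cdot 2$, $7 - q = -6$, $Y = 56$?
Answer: $-364$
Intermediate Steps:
$q = 13$ ($q = 7 - -6 = 7 + 6 = 13$)
$B{\left(c,w \right)} = - \frac{13}{2}$ ($B{\left(c,w \right)} = -5 + \frac{-3 + 0 \cdot 2}{2} = -5 + \frac{-3 + 0}{2} = -5 + \frac{1}{2} \left(-3\right) = -5 - \frac{3}{2} = - \frac{13}{2}$)
$Y B{\left(q,D{\left(4,2 \right)} \right)} = 56 \left(- \frac{13}{2}\right) = -364$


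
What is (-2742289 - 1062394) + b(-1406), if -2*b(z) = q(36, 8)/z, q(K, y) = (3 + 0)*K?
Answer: -2674692122/703 ≈ -3.8047e+6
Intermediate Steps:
q(K, y) = 3*K
b(z) = -54/z (b(z) = -3*36/(2*z) = -54/z)
(-2742289 - 1062394) + b(-1406) = (-2742289 - 1062394) - 54/(-1406) = -3804683 - 54*(-1/1406) = -3804683 + 27/703 = -2674692122/703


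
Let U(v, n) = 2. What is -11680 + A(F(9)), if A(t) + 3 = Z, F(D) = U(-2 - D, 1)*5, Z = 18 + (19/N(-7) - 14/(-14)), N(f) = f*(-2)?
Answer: -163277/14 ≈ -11663.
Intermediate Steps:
N(f) = -2*f
Z = 285/14 (Z = 18 + (19/((-2*(-7))) - 14/(-14)) = 18 + (19/14 - 14*(-1/14)) = 18 + (19*(1/14) + 1) = 18 + (19/14 + 1) = 18 + 33/14 = 285/14 ≈ 20.357)
F(D) = 10 (F(D) = 2*5 = 10)
A(t) = 243/14 (A(t) = -3 + 285/14 = 243/14)
-11680 + A(F(9)) = -11680 + 243/14 = -163277/14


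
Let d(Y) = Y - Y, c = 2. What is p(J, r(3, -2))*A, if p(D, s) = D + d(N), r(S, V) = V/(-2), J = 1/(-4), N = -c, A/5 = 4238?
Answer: -10595/2 ≈ -5297.5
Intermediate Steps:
A = 21190 (A = 5*4238 = 21190)
N = -2 (N = -1*2 = -2)
J = -1/4 ≈ -0.25000
d(Y) = 0
r(S, V) = -V/2 (r(S, V) = V*(-1/2) = -V/2)
p(D, s) = D (p(D, s) = D + 0 = D)
p(J, r(3, -2))*A = -1/4*21190 = -10595/2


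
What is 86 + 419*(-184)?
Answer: -77010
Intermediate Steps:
86 + 419*(-184) = 86 - 77096 = -77010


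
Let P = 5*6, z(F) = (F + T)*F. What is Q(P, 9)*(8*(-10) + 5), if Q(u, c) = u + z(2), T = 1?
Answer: -2700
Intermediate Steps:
z(F) = F*(1 + F) (z(F) = (F + 1)*F = (1 + F)*F = F*(1 + F))
P = 30
Q(u, c) = 6 + u (Q(u, c) = u + 2*(1 + 2) = u + 2*3 = u + 6 = 6 + u)
Q(P, 9)*(8*(-10) + 5) = (6 + 30)*(8*(-10) + 5) = 36*(-80 + 5) = 36*(-75) = -2700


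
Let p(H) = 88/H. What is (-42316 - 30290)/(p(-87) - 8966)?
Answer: 3158361/390065 ≈ 8.0970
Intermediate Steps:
(-42316 - 30290)/(p(-87) - 8966) = (-42316 - 30290)/(88/(-87) - 8966) = -72606/(88*(-1/87) - 8966) = -72606/(-88/87 - 8966) = -72606/(-780130/87) = -72606*(-87/780130) = 3158361/390065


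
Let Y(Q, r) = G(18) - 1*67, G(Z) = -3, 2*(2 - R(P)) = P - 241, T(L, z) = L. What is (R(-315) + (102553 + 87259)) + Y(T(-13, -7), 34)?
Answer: 190022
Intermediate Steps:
R(P) = 245/2 - P/2 (R(P) = 2 - (P - 241)/2 = 2 - (-241 + P)/2 = 2 + (241/2 - P/2) = 245/2 - P/2)
Y(Q, r) = -70 (Y(Q, r) = -3 - 1*67 = -3 - 67 = -70)
(R(-315) + (102553 + 87259)) + Y(T(-13, -7), 34) = ((245/2 - ½*(-315)) + (102553 + 87259)) - 70 = ((245/2 + 315/2) + 189812) - 70 = (280 + 189812) - 70 = 190092 - 70 = 190022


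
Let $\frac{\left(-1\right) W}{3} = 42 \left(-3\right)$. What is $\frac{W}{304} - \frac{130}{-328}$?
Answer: $\frac{10219}{6232} \approx 1.6398$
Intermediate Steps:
$W = 378$ ($W = - 3 \cdot 42 \left(-3\right) = \left(-3\right) \left(-126\right) = 378$)
$\frac{W}{304} - \frac{130}{-328} = \frac{378}{304} - \frac{130}{-328} = 378 \cdot \frac{1}{304} - - \frac{65}{164} = \frac{189}{152} + \frac{65}{164} = \frac{10219}{6232}$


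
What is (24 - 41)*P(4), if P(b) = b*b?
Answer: -272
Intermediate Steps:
P(b) = b**2
(24 - 41)*P(4) = (24 - 41)*4**2 = -17*16 = -272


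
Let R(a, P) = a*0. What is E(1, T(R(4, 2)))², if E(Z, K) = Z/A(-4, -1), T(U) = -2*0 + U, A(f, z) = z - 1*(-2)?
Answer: 1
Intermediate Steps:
A(f, z) = 2 + z (A(f, z) = z + 2 = 2 + z)
R(a, P) = 0
T(U) = U (T(U) = 0 + U = U)
E(Z, K) = Z (E(Z, K) = Z/(2 - 1) = Z/1 = Z*1 = Z)
E(1, T(R(4, 2)))² = 1² = 1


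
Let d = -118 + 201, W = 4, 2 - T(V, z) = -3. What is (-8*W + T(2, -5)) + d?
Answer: 56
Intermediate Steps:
T(V, z) = 5 (T(V, z) = 2 - 1*(-3) = 2 + 3 = 5)
d = 83
(-8*W + T(2, -5)) + d = (-8*4 + 5) + 83 = (-32 + 5) + 83 = -27 + 83 = 56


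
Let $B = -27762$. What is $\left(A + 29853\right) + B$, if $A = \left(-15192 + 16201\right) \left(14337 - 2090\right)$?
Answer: $12359314$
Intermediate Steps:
$A = 12357223$ ($A = 1009 \cdot 12247 = 12357223$)
$\left(A + 29853\right) + B = \left(12357223 + 29853\right) - 27762 = 12387076 - 27762 = 12359314$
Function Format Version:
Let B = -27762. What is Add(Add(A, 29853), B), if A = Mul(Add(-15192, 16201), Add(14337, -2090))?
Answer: 12359314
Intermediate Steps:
A = 12357223 (A = Mul(1009, 12247) = 12357223)
Add(Add(A, 29853), B) = Add(Add(12357223, 29853), -27762) = Add(12387076, -27762) = 12359314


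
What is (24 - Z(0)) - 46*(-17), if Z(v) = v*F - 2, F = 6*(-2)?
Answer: 808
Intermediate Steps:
F = -12
Z(v) = -2 - 12*v (Z(v) = v*(-12) - 2 = -12*v - 2 = -2 - 12*v)
(24 - Z(0)) - 46*(-17) = (24 - (-2 - 12*0)) - 46*(-17) = (24 - (-2 + 0)) + 782 = (24 - 1*(-2)) + 782 = (24 + 2) + 782 = 26 + 782 = 808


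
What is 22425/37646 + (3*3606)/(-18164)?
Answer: 9159/85475243 ≈ 0.00010715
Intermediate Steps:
22425/37646 + (3*3606)/(-18164) = 22425*(1/37646) + 10818*(-1/18164) = 22425/37646 - 5409/9082 = 9159/85475243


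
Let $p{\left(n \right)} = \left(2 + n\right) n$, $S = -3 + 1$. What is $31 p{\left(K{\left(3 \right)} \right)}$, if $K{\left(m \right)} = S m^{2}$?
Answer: $8928$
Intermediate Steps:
$S = -2$
$K{\left(m \right)} = - 2 m^{2}$
$p{\left(n \right)} = n \left(2 + n\right)$
$31 p{\left(K{\left(3 \right)} \right)} = 31 - 2 \cdot 3^{2} \left(2 - 2 \cdot 3^{2}\right) = 31 \left(-2\right) 9 \left(2 - 18\right) = 31 \left(- 18 \left(2 - 18\right)\right) = 31 \left(\left(-18\right) \left(-16\right)\right) = 31 \cdot 288 = 8928$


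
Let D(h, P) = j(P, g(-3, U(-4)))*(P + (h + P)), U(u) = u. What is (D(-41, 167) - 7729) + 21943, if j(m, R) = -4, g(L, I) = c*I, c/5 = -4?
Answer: 13042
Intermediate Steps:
c = -20 (c = 5*(-4) = -20)
g(L, I) = -20*I
D(h, P) = -8*P - 4*h (D(h, P) = -4*(P + (h + P)) = -4*(P + (P + h)) = -4*(h + 2*P) = -8*P - 4*h)
(D(-41, 167) - 7729) + 21943 = ((-8*167 - 4*(-41)) - 7729) + 21943 = ((-1336 + 164) - 7729) + 21943 = (-1172 - 7729) + 21943 = -8901 + 21943 = 13042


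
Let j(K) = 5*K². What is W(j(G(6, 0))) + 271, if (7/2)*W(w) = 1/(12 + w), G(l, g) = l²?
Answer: 6157663/22722 ≈ 271.00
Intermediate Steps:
W(w) = 2/(7*(12 + w))
W(j(G(6, 0))) + 271 = 2/(7*(12 + 5*(6²)²)) + 271 = 2/(7*(12 + 5*36²)) + 271 = 2/(7*(12 + 5*1296)) + 271 = 2/(7*(12 + 6480)) + 271 = (2/7)/6492 + 271 = (2/7)*(1/6492) + 271 = 1/22722 + 271 = 6157663/22722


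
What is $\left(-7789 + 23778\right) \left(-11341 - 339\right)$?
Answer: $-186751520$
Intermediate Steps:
$\left(-7789 + 23778\right) \left(-11341 - 339\right) = 15989 \left(-11341 + \left(-8528 + 8189\right)\right) = 15989 \left(-11341 - 339\right) = 15989 \left(-11680\right) = -186751520$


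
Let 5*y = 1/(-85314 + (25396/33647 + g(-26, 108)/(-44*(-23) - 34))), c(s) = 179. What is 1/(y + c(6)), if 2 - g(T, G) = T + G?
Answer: 7018464222490/1256305079372327 ≈ 0.0055866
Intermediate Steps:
g(T, G) = 2 - G - T (g(T, G) = 2 - (T + G) = 2 - (G + T) = 2 + (-G - T) = 2 - G - T)
y = -16453383/7018464222490 (y = 1/(5*(-85314 + (25396/33647 + (2 - 1*108 - 1*(-26))/(-44*(-23) - 34)))) = 1/(5*(-85314 + (25396*(1/33647) + (2 - 108 + 26)/(1012 - 34)))) = 1/(5*(-85314 + (25396/33647 - 80/978))) = 1/(5*(-85314 + (25396/33647 - 80*1/978))) = 1/(5*(-85314 + (25396/33647 - 40/489))) = 1/(5*(-85314 + 11072764/16453383)) = 1/(5*(-1403692844498/16453383)) = (⅕)*(-16453383/1403692844498) = -16453383/7018464222490 ≈ -2.3443e-6)
1/(y + c(6)) = 1/(-16453383/7018464222490 + 179) = 1/(1256305079372327/7018464222490) = 7018464222490/1256305079372327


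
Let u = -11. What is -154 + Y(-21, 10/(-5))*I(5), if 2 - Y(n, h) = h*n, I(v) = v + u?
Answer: 86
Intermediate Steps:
I(v) = -11 + v (I(v) = v - 11 = -11 + v)
Y(n, h) = 2 - h*n
-154 + Y(-21, 10/(-5))*I(5) = -154 + (2 - 1*10/(-5)*(-21))*(-11 + 5) = -154 + (2 - 1*10*(-⅕)*(-21))*(-6) = -154 + (2 - 1*(-2)*(-21))*(-6) = -154 + (2 - 42)*(-6) = -154 - 40*(-6) = -154 + 240 = 86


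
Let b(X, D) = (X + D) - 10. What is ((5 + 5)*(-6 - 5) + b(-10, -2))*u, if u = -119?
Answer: 15708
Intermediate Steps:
b(X, D) = -10 + D + X (b(X, D) = (D + X) - 10 = -10 + D + X)
((5 + 5)*(-6 - 5) + b(-10, -2))*u = ((5 + 5)*(-6 - 5) + (-10 - 2 - 10))*(-119) = (10*(-11) - 22)*(-119) = (-110 - 22)*(-119) = -132*(-119) = 15708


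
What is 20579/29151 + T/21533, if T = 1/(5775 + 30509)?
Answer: 16078442121539/22775774597172 ≈ 0.70595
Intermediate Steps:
T = 1/36284 ≈ 2.7560e-5
20579/29151 + T/21533 = 20579/29151 + (1/36284)/21533 = 20579*(1/29151) + (1/36284)*(1/21533) = 20579/29151 + 1/781303372 = 16078442121539/22775774597172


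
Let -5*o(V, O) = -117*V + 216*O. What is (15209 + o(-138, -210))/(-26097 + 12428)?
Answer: -105259/68345 ≈ -1.5401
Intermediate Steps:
o(V, O) = -216*O/5 + 117*V/5 (o(V, O) = -(-117*V + 216*O)/5 = -216*O/5 + 117*V/5)
(15209 + o(-138, -210))/(-26097 + 12428) = (15209 + (-216/5*(-210) + (117/5)*(-138)))/(-26097 + 12428) = (15209 + (9072 - 16146/5))/(-13669) = (15209 + 29214/5)*(-1/13669) = (105259/5)*(-1/13669) = -105259/68345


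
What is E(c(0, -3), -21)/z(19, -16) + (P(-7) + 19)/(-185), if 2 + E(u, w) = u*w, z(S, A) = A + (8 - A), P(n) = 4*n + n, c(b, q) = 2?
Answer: -2003/370 ≈ -5.4135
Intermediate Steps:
P(n) = 5*n
z(S, A) = 8
E(u, w) = -2 + u*w
E(c(0, -3), -21)/z(19, -16) + (P(-7) + 19)/(-185) = (-2 + 2*(-21))/8 + (5*(-7) + 19)/(-185) = (-2 - 42)*(⅛) + (-35 + 19)*(-1/185) = -44*⅛ - 16*(-1/185) = -11/2 + 16/185 = -2003/370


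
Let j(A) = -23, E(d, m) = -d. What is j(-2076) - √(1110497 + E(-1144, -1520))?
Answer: -23 - √1111641 ≈ -1077.3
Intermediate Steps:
j(-2076) - √(1110497 + E(-1144, -1520)) = -23 - √(1110497 - 1*(-1144)) = -23 - √(1110497 + 1144) = -23 - √1111641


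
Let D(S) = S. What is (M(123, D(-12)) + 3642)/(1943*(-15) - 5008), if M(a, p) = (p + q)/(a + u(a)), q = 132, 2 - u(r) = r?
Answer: -3702/34153 ≈ -0.10839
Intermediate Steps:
u(r) = 2 - r
M(a, p) = 66 + p/2 (M(a, p) = (p + 132)/(a + (2 - a)) = (132 + p)/2 = (132 + p)*(½) = 66 + p/2)
(M(123, D(-12)) + 3642)/(1943*(-15) - 5008) = ((66 + (½)*(-12)) + 3642)/(1943*(-15) - 5008) = ((66 - 6) + 3642)/(-29145 - 5008) = (60 + 3642)/(-34153) = 3702*(-1/34153) = -3702/34153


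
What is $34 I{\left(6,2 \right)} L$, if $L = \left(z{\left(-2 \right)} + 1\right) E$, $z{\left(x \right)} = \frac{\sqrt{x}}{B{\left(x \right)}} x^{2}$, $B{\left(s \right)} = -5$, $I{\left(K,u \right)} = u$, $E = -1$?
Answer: $-68 + \frac{272 i \sqrt{2}}{5} \approx -68.0 + 76.933 i$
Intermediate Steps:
$z{\left(x \right)} = - \frac{x^{\frac{5}{2}}}{5}$ ($z{\left(x \right)} = \frac{\sqrt{x}}{-5} x^{2} = - \frac{\sqrt{x}}{5} x^{2} = - \frac{x^{\frac{5}{2}}}{5}$)
$L = -1 + \frac{4 i \sqrt{2}}{5}$ ($L = \left(- \frac{\left(-2\right)^{\frac{5}{2}}}{5} + 1\right) \left(-1\right) = \left(- \frac{4 i \sqrt{2}}{5} + 1\right) \left(-1\right) = \left(1 - \frac{4 i \sqrt{2}}{5}\right) \left(-1\right) = -1 + \frac{4 i \sqrt{2}}{5} \approx -1.0 + 1.1314 i$)
$34 I{\left(6,2 \right)} L = 34 \cdot 2 \left(-1 + \frac{4 i \sqrt{2}}{5}\right) = 68 \left(-1 + \frac{4 i \sqrt{2}}{5}\right) = -68 + \frac{272 i \sqrt{2}}{5}$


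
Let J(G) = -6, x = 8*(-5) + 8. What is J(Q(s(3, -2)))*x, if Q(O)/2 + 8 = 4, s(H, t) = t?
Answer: 192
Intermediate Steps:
x = -32 (x = -40 + 8 = -32)
Q(O) = -8 (Q(O) = -16 + 2*4 = -16 + 8 = -8)
J(Q(s(3, -2)))*x = -6*(-32) = 192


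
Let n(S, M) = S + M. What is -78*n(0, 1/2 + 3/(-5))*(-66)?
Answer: -2574/5 ≈ -514.80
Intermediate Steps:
n(S, M) = M + S
-78*n(0, 1/2 + 3/(-5))*(-66) = -78*((1/2 + 3/(-5)) + 0)*(-66) = -78*((1*(1/2) + 3*(-1/5)) + 0)*(-66) = -78*((1/2 - 3/5) + 0)*(-66) = -78*(-1/10 + 0)*(-66) = -78*(-1/10)*(-66) = (39/5)*(-66) = -2574/5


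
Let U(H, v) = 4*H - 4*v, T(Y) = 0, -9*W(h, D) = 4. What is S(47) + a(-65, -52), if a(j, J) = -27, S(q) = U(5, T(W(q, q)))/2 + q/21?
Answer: -310/21 ≈ -14.762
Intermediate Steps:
W(h, D) = -4/9 (W(h, D) = -⅑*4 = -4/9)
U(H, v) = -4*v + 4*H
S(q) = 10 + q/21 (S(q) = (-4*0 + 4*5)/2 + q/21 = (0 + 20)*(½) + q*(1/21) = 20*(½) + q/21 = 10 + q/21)
S(47) + a(-65, -52) = (10 + (1/21)*47) - 27 = (10 + 47/21) - 27 = 257/21 - 27 = -310/21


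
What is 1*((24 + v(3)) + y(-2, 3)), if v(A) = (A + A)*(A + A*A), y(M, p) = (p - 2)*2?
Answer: 98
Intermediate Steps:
y(M, p) = -4 + 2*p (y(M, p) = (-2 + p)*2 = -4 + 2*p)
v(A) = 2*A*(A + A²) (v(A) = (2*A)*(A + A²) = 2*A*(A + A²))
1*((24 + v(3)) + y(-2, 3)) = 1*((24 + 2*3²*(1 + 3)) + (-4 + 2*3)) = 1*((24 + 2*9*4) + (-4 + 6)) = 1*((24 + 72) + 2) = 1*(96 + 2) = 1*98 = 98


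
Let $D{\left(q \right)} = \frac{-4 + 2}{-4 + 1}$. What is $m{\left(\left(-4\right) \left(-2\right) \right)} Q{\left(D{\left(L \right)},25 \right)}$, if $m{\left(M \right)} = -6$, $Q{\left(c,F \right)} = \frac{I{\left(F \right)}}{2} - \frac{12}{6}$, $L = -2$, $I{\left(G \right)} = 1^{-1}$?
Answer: $9$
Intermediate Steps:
$I{\left(G \right)} = 1$
$D{\left(q \right)} = \frac{2}{3}$ ($D{\left(q \right)} = - \frac{2}{-3} = \left(-2\right) \left(- \frac{1}{3}\right) = \frac{2}{3}$)
$Q{\left(c,F \right)} = - \frac{3}{2}$ ($Q{\left(c,F \right)} = 1 \cdot \frac{1}{2} - \frac{12}{6} = 1 \cdot \frac{1}{2} - 2 = \frac{1}{2} - 2 = - \frac{3}{2}$)
$m{\left(\left(-4\right) \left(-2\right) \right)} Q{\left(D{\left(L \right)},25 \right)} = \left(-6\right) \left(- \frac{3}{2}\right) = 9$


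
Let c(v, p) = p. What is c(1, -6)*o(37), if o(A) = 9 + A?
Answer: -276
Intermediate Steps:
c(1, -6)*o(37) = -6*(9 + 37) = -6*46 = -276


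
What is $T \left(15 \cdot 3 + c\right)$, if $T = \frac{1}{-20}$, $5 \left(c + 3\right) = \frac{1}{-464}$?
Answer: $- \frac{97439}{46400} \approx -2.1$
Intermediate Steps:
$c = - \frac{6961}{2320}$ ($c = -3 + \frac{1}{5 \left(-464\right)} = -3 + \frac{1}{5} \left(- \frac{1}{464}\right) = -3 - \frac{1}{2320} = - \frac{6961}{2320} \approx -3.0004$)
$T = - \frac{1}{20} \approx -0.05$
$T \left(15 \cdot 3 + c\right) = - \frac{15 \cdot 3 - \frac{6961}{2320}}{20} = - \frac{45 - \frac{6961}{2320}}{20} = \left(- \frac{1}{20}\right) \frac{97439}{2320} = - \frac{97439}{46400}$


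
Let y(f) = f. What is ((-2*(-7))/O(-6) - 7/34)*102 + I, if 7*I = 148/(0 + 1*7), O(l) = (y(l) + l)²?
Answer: -4741/588 ≈ -8.0629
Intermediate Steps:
O(l) = 4*l² (O(l) = (l + l)² = (2*l)² = 4*l²)
I = 148/49 (I = (148/(0 + 1*7))/7 = (148/(0 + 7))/7 = (148/7)/7 = (148*(⅐))/7 = (⅐)*(148/7) = 148/49 ≈ 3.0204)
((-2*(-7))/O(-6) - 7/34)*102 + I = ((-2*(-7))/((4*(-6)²)) - 7/34)*102 + 148/49 = (14/((4*36)) - 7*1/34)*102 + 148/49 = (14/144 - 7/34)*102 + 148/49 = (14*(1/144) - 7/34)*102 + 148/49 = (7/72 - 7/34)*102 + 148/49 = -133/1224*102 + 148/49 = -133/12 + 148/49 = -4741/588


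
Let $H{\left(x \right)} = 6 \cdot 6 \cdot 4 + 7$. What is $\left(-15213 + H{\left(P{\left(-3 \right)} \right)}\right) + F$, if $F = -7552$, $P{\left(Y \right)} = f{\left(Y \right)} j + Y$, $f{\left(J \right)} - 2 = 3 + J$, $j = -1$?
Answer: $-22614$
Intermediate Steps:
$f{\left(J \right)} = 5 + J$ ($f{\left(J \right)} = 2 + \left(3 + J\right) = 5 + J$)
$P{\left(Y \right)} = -5$ ($P{\left(Y \right)} = \left(5 + Y\right) \left(-1\right) + Y = \left(-5 - Y\right) + Y = -5$)
$H{\left(x \right)} = 151$ ($H{\left(x \right)} = 6 \cdot 24 + 7 = 144 + 7 = 151$)
$\left(-15213 + H{\left(P{\left(-3 \right)} \right)}\right) + F = \left(-15213 + 151\right) - 7552 = -15062 - 7552 = -22614$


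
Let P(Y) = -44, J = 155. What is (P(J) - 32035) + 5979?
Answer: -26100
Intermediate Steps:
(P(J) - 32035) + 5979 = (-44 - 32035) + 5979 = -32079 + 5979 = -26100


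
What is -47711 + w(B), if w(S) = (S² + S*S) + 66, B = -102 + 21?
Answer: -34523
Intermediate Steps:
B = -81
w(S) = 66 + 2*S² (w(S) = (S² + S²) + 66 = 2*S² + 66 = 66 + 2*S²)
-47711 + w(B) = -47711 + (66 + 2*(-81)²) = -47711 + (66 + 2*6561) = -47711 + (66 + 13122) = -47711 + 13188 = -34523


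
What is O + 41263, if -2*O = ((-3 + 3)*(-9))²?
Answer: 41263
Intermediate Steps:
O = 0 (O = -81*(-3 + 3)²/2 = -(0*(-9))²/2 = -½*0² = -½*0 = 0)
O + 41263 = 0 + 41263 = 41263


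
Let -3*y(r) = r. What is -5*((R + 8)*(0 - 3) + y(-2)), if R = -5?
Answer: 125/3 ≈ 41.667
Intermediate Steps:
y(r) = -r/3
-5*((R + 8)*(0 - 3) + y(-2)) = -5*((-5 + 8)*(0 - 3) - 1/3*(-2)) = -5*(3*(-3) + 2/3) = -5*(-9 + 2/3) = -5*(-25/3) = 125/3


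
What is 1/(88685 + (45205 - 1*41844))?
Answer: 1/92046 ≈ 1.0864e-5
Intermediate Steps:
1/(88685 + (45205 - 1*41844)) = 1/(88685 + (45205 - 41844)) = 1/(88685 + 3361) = 1/92046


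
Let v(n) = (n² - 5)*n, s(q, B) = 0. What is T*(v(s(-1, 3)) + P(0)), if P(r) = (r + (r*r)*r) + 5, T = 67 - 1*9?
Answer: 290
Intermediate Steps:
T = 58 (T = 67 - 9 = 58)
P(r) = 5 + r + r³ (P(r) = (r + r²*r) + 5 = (r + r³) + 5 = 5 + r + r³)
v(n) = n*(-5 + n²) (v(n) = (-5 + n²)*n = n*(-5 + n²))
T*(v(s(-1, 3)) + P(0)) = 58*(0*(-5 + 0²) + (5 + 0 + 0³)) = 58*(0*(-5 + 0) + (5 + 0 + 0)) = 58*(0*(-5) + 5) = 58*(0 + 5) = 58*5 = 290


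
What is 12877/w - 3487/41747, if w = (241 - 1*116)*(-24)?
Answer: -548037119/125241000 ≈ -4.3759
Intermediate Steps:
w = -3000 (w = (241 - 116)*(-24) = 125*(-24) = -3000)
12877/w - 3487/41747 = 12877/(-3000) - 3487/41747 = 12877*(-1/3000) - 3487*1/41747 = -12877/3000 - 3487/41747 = -548037119/125241000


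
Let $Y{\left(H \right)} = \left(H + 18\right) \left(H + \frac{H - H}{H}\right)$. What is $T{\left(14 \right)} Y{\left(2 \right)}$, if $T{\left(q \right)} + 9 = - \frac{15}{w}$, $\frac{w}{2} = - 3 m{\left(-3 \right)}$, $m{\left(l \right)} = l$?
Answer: $- \frac{1180}{3} \approx -393.33$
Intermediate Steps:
$w = 18$ ($w = 2 \left(\left(-3\right) \left(-3\right)\right) = 2 \cdot 9 = 18$)
$T{\left(q \right)} = - \frac{59}{6}$ ($T{\left(q \right)} = -9 - \frac{15}{18} = -9 - \frac{5}{6} = - \frac{59}{6}$)
$Y{\left(H \right)} = H \left(18 + H\right)$ ($Y{\left(H \right)} = \left(18 + H\right) \left(H + \frac{0}{H}\right) = \left(18 + H\right) \left(H + 0\right) = \left(18 + H\right) H = H \left(18 + H\right)$)
$T{\left(14 \right)} Y{\left(2 \right)} = - \frac{59 \cdot 2 \left(18 + 2\right)}{6} = - \frac{59 \cdot 2 \cdot 20}{6} = \left(- \frac{59}{6}\right) 40 = - \frac{1180}{3}$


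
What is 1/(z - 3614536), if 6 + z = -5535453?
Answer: -1/9149995 ≈ -1.0929e-7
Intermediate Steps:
z = -5535459 (z = -6 - 5535453 = -5535459)
1/(z - 3614536) = 1/(-5535459 - 3614536) = 1/(-9149995) = -1/9149995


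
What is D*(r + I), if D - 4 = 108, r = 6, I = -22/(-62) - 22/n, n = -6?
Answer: 104384/93 ≈ 1122.4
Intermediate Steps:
I = 374/93 (I = -22/(-62) - 22/(-6) = -22*(-1/62) - 22*(-1/6) = 11/31 + 11/3 = 374/93 ≈ 4.0215)
D = 112 (D = 4 + 108 = 112)
D*(r + I) = 112*(6 + 374/93) = 112*(932/93) = 104384/93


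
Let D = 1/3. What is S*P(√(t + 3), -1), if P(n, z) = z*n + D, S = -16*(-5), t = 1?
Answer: -400/3 ≈ -133.33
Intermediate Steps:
D = ⅓ ≈ 0.33333
S = 80
P(n, z) = ⅓ + n*z (P(n, z) = z*n + ⅓ = n*z + ⅓ = ⅓ + n*z)
S*P(√(t + 3), -1) = 80*(⅓ + √(1 + 3)*(-1)) = 80*(⅓ + √4*(-1)) = 80*(⅓ + 2*(-1)) = 80*(⅓ - 2) = 80*(-5/3) = -400/3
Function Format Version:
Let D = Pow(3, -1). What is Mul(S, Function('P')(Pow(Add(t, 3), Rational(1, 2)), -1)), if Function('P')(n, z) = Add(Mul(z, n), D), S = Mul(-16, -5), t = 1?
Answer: Rational(-400, 3) ≈ -133.33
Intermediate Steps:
D = Rational(1, 3) ≈ 0.33333
S = 80
Function('P')(n, z) = Add(Rational(1, 3), Mul(n, z)) (Function('P')(n, z) = Add(Mul(z, n), Rational(1, 3)) = Add(Mul(n, z), Rational(1, 3)) = Add(Rational(1, 3), Mul(n, z)))
Mul(S, Function('P')(Pow(Add(t, 3), Rational(1, 2)), -1)) = Mul(80, Add(Rational(1, 3), Mul(Pow(Add(1, 3), Rational(1, 2)), -1))) = Mul(80, Add(Rational(1, 3), Mul(Pow(4, Rational(1, 2)), -1))) = Mul(80, Add(Rational(1, 3), Mul(2, -1))) = Mul(80, Add(Rational(1, 3), -2)) = Mul(80, Rational(-5, 3)) = Rational(-400, 3)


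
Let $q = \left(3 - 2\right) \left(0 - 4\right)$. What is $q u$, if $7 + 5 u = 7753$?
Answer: $- \frac{30984}{5} \approx -6196.8$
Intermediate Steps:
$u = \frac{7746}{5}$ ($u = - \frac{7}{5} + \frac{1}{5} \cdot 7753 = - \frac{7}{5} + \frac{7753}{5} = \frac{7746}{5} \approx 1549.2$)
$q = -4$ ($q = 1 \left(-4\right) = -4$)
$q u = \left(-4\right) \frac{7746}{5} = - \frac{30984}{5}$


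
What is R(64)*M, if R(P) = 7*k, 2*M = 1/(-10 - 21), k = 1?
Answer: -7/62 ≈ -0.11290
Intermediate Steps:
M = -1/62 (M = 1/(2*(-10 - 21)) = (½)/(-31) = (½)*(-1/31) = -1/62 ≈ -0.016129)
R(P) = 7 (R(P) = 7*1 = 7)
R(64)*M = 7*(-1/62) = -7/62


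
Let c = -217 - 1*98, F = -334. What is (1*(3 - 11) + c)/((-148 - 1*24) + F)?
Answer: 323/506 ≈ 0.63834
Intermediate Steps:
c = -315 (c = -217 - 98 = -315)
(1*(3 - 11) + c)/((-148 - 1*24) + F) = (1*(3 - 11) - 315)/((-148 - 1*24) - 334) = (1*(-8) - 315)/((-148 - 24) - 334) = (-8 - 315)/(-172 - 334) = -323/(-506) = -323*(-1/506) = 323/506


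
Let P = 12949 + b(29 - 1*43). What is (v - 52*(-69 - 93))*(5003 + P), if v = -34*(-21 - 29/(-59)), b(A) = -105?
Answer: 9604470132/59 ≈ 1.6279e+8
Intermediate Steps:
v = 41140/59 (v = -34*(-21 - 29*(-1/59)) = -34*(-21 + 29/59) = -34*(-1210/59) = 41140/59 ≈ 697.29)
P = 12844 (P = 12949 - 105 = 12844)
(v - 52*(-69 - 93))*(5003 + P) = (41140/59 - 52*(-69 - 93))*(5003 + 12844) = (41140/59 - 52*(-162))*17847 = (41140/59 + 8424)*17847 = (538156/59)*17847 = 9604470132/59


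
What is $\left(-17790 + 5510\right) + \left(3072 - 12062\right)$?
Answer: $-21270$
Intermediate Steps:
$\left(-17790 + 5510\right) + \left(3072 - 12062\right) = -12280 - 8990 = -21270$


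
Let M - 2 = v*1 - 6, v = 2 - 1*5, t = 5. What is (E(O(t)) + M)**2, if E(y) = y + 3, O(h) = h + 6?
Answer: 49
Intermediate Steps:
O(h) = 6 + h
E(y) = 3 + y
v = -3 (v = 2 - 5 = -3)
M = -7 (M = 2 + (-3*1 - 6) = 2 + (-3 - 6) = 2 - 9 = -7)
(E(O(t)) + M)**2 = ((3 + (6 + 5)) - 7)**2 = ((3 + 11) - 7)**2 = (14 - 7)**2 = 7**2 = 49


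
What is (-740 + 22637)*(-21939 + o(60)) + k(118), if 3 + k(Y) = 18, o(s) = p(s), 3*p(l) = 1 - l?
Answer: -480828909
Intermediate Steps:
p(l) = ⅓ - l/3 (p(l) = (1 - l)/3 = ⅓ - l/3)
o(s) = ⅓ - s/3
k(Y) = 15 (k(Y) = -3 + 18 = 15)
(-740 + 22637)*(-21939 + o(60)) + k(118) = (-740 + 22637)*(-21939 + (⅓ - ⅓*60)) + 15 = 21897*(-21939 + (⅓ - 20)) + 15 = 21897*(-21939 - 59/3) + 15 = 21897*(-65876/3) + 15 = -480828924 + 15 = -480828909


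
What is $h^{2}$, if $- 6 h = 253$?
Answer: $\frac{64009}{36} \approx 1778.0$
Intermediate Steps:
$h = - \frac{253}{6}$ ($h = \left(- \frac{1}{6}\right) 253 = - \frac{253}{6} \approx -42.167$)
$h^{2} = \left(- \frac{253}{6}\right)^{2} = \frac{64009}{36}$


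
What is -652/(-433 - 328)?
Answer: 652/761 ≈ 0.85677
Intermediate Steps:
-652/(-433 - 328) = -652/(-761) = -652*(-1/761) = 652/761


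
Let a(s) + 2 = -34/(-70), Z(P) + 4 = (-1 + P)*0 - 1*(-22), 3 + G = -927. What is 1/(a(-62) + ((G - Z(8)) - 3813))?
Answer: -35/166688 ≈ -0.00020997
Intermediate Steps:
G = -930 (G = -3 - 927 = -930)
Z(P) = 18 (Z(P) = -4 + ((-1 + P)*0 - 1*(-22)) = -4 + (0 + 22) = -4 + 22 = 18)
a(s) = -53/35 (a(s) = -2 - 34/(-70) = -2 - 34*(-1/70) = -2 + 17/35 = -53/35)
1/(a(-62) + ((G - Z(8)) - 3813)) = 1/(-53/35 + ((-930 - 1*18) - 3813)) = 1/(-53/35 + ((-930 - 18) - 3813)) = 1/(-53/35 + (-948 - 3813)) = 1/(-53/35 - 4761) = 1/(-166688/35) = -35/166688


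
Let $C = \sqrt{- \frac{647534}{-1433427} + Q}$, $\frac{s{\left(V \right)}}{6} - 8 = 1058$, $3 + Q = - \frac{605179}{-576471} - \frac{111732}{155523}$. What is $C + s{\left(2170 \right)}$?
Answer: $6396 + \frac{2 i \sqrt{113004148640615080038049803245274}}{14279242223933799} \approx 6396.0 + 1.4889 i$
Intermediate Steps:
$Q = - \frac{79751500718}{29884833111}$ ($Q = -3 - \left(- \frac{605179}{576471} + \frac{37244}{51841}\right) = -3 - - \frac{9902998615}{29884833111} = -3 + \left(\frac{605179}{576471} - \frac{37244}{51841}\right) = -3 + \frac{9902998615}{29884833111} = - \frac{79751500718}{29884833111} \approx -2.6686$)
$s{\left(V \right)} = 6396$ ($s{\left(V \right)} = 48 + 6 \cdot 1058 = 48 + 6348 = 6396$)
$C = \frac{2 i \sqrt{113004148640615080038049803245274}}{14279242223933799}$ ($C = \sqrt{- \frac{647534}{-1433427} - \frac{79751500718}{29884833111}} = \sqrt{\left(-647534\right) \left(- \frac{1}{1433427}\right) - \frac{79751500718}{29884833111}} = \sqrt{\frac{647534}{1433427} - \frac{79751500718}{29884833111}} = \sqrt{- \frac{31655502965334104}{14279242223933799}} = \frac{2 i \sqrt{113004148640615080038049803245274}}{14279242223933799} \approx 1.4889 i$)
$C + s{\left(2170 \right)} = \frac{2 i \sqrt{113004148640615080038049803245274}}{14279242223933799} + 6396 = 6396 + \frac{2 i \sqrt{113004148640615080038049803245274}}{14279242223933799}$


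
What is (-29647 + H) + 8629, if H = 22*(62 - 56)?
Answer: -20886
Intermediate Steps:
H = 132 (H = 22*6 = 132)
(-29647 + H) + 8629 = (-29647 + 132) + 8629 = -29515 + 8629 = -20886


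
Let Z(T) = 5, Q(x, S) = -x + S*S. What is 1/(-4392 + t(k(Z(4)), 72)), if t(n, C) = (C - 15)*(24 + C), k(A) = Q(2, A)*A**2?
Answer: 1/1080 ≈ 0.00092593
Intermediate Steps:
Q(x, S) = S**2 - x (Q(x, S) = -x + S**2 = S**2 - x)
k(A) = A**2*(-2 + A**2) (k(A) = (A**2 - 1*2)*A**2 = (A**2 - 2)*A**2 = (-2 + A**2)*A**2 = A**2*(-2 + A**2))
t(n, C) = (-15 + C)*(24 + C)
1/(-4392 + t(k(Z(4)), 72)) = 1/(-4392 + (-360 + 72**2 + 9*72)) = 1/(-4392 + (-360 + 5184 + 648)) = 1/(-4392 + 5472) = 1/1080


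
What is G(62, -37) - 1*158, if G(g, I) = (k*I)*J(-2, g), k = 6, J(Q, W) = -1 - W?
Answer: 13828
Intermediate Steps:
G(g, I) = 6*I*(-1 - g) (G(g, I) = (6*I)*(-1 - g) = 6*I*(-1 - g))
G(62, -37) - 1*158 = -6*(-37)*(1 + 62) - 1*158 = -6*(-37)*63 - 158 = 13986 - 158 = 13828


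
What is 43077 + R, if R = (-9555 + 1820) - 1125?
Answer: 34217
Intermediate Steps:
R = -8860 (R = -7735 - 1125 = -8860)
43077 + R = 43077 - 8860 = 34217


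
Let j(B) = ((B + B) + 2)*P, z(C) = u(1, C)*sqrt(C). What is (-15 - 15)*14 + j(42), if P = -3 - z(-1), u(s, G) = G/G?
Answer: -678 - 86*I ≈ -678.0 - 86.0*I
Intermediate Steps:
u(s, G) = 1
z(C) = sqrt(C) (z(C) = 1*sqrt(C) = sqrt(C))
P = -3 - I (P = -3 - sqrt(-1) = -3 - I ≈ -3.0 - 1.0*I)
j(B) = (-3 - I)*(2 + 2*B) (j(B) = ((B + B) + 2)*(-3 - I) = (2*B + 2)*(-3 - I) = (2 + 2*B)*(-3 - I) = (-3 - I)*(2 + 2*B))
(-15 - 15)*14 + j(42) = (-15 - 15)*14 - 2*(1 + 42)*(3 + I) = -30*14 - 2*43*(3 + I) = -420 + (-258 - 86*I) = -678 - 86*I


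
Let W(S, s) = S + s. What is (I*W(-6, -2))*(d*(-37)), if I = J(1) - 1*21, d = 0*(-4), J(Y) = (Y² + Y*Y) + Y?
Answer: 0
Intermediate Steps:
J(Y) = Y + 2*Y² (J(Y) = (Y² + Y²) + Y = 2*Y² + Y = Y + 2*Y²)
d = 0
I = -18 (I = 1*(1 + 2*1) - 1*21 = 1*(1 + 2) - 21 = 1*3 - 21 = 3 - 21 = -18)
(I*W(-6, -2))*(d*(-37)) = (-18*(-6 - 2))*(0*(-37)) = -18*(-8)*0 = 144*0 = 0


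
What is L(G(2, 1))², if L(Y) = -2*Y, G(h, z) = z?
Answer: 4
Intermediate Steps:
L(G(2, 1))² = (-2*1)² = (-2)² = 4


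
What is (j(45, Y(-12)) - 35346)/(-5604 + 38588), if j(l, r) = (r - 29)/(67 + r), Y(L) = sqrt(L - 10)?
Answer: (-35345*sqrt(22) + 2368211*I)/(32984*(sqrt(22) - 67*I)) ≈ -1.0716 + 3.0262e-6*I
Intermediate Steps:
Y(L) = sqrt(-10 + L)
j(l, r) = (-29 + r)/(67 + r)
(j(45, Y(-12)) - 35346)/(-5604 + 38588) = ((-29 + sqrt(-10 - 12))/(67 + sqrt(-10 - 12)) - 35346)/(-5604 + 38588) = ((-29 + sqrt(-22))/(67 + sqrt(-22)) - 35346)/32984 = ((-29 + I*sqrt(22))/(67 + I*sqrt(22)) - 35346)*(1/32984) = (-35346 + (-29 + I*sqrt(22))/(67 + I*sqrt(22)))*(1/32984) = -17673/16492 + (-29 + I*sqrt(22))/(32984*(67 + I*sqrt(22)))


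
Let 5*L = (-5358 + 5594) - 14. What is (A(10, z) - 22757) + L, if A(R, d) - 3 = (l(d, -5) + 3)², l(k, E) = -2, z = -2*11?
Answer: -113543/5 ≈ -22709.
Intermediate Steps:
z = -22
L = 222/5 (L = ((-5358 + 5594) - 14)/5 = (236 - 14)/5 = (⅕)*222 = 222/5 ≈ 44.400)
A(R, d) = 4 (A(R, d) = 3 + (-2 + 3)² = 3 + 1² = 3 + 1 = 4)
(A(10, z) - 22757) + L = (4 - 22757) + 222/5 = -22753 + 222/5 = -113543/5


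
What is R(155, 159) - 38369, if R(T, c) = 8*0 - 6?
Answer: -38375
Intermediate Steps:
R(T, c) = -6 (R(T, c) = 0 - 6 = -6)
R(155, 159) - 38369 = -6 - 38369 = -38375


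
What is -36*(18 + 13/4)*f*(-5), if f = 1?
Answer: 3825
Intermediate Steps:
-36*(18 + 13/4)*f*(-5) = -36*(18 + 13/4)*1*(-5) = -36*(18 + 13*(¼))*(-5) = -36*(18 + 13/4)*(-5) = -765*(-5) = -36*(-425/4) = 3825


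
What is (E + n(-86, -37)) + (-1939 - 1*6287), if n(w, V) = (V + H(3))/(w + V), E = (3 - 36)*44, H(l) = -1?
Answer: -1190356/123 ≈ -9677.7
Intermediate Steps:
E = -1452 (E = -33*44 = -1452)
n(w, V) = (-1 + V)/(V + w) (n(w, V) = (V - 1)/(w + V) = (-1 + V)/(V + w))
(E + n(-86, -37)) + (-1939 - 1*6287) = (-1452 + (-1 - 37)/(-37 - 86)) + (-1939 - 1*6287) = (-1452 - 38/(-123)) + (-1939 - 6287) = (-1452 - 1/123*(-38)) - 8226 = (-1452 + 38/123) - 8226 = -178558/123 - 8226 = -1190356/123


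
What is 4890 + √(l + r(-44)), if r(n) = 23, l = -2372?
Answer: 4890 + 9*I*√29 ≈ 4890.0 + 48.466*I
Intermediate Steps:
4890 + √(l + r(-44)) = 4890 + √(-2372 + 23) = 4890 + √(-2349) = 4890 + 9*I*√29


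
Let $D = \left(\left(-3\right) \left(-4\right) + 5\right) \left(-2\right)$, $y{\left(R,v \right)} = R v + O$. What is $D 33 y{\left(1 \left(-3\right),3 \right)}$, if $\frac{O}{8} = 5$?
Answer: $-34782$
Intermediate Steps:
$O = 40$ ($O = 8 \cdot 5 = 40$)
$y{\left(R,v \right)} = 40 + R v$ ($y{\left(R,v \right)} = R v + 40 = 40 + R v$)
$D = -34$ ($D = \left(12 + 5\right) \left(-2\right) = 17 \left(-2\right) = -34$)
$D 33 y{\left(1 \left(-3\right),3 \right)} = \left(-34\right) 33 \left(40 + 1 \left(-3\right) 3\right) = - 1122 \left(40 - 9\right) = \left(-1122\right) 31 = -34782$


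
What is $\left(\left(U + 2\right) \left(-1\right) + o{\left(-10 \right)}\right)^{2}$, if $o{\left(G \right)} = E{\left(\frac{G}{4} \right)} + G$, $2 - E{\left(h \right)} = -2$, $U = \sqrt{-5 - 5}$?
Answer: $54 + 16 i \sqrt{10} \approx 54.0 + 50.596 i$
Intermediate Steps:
$U = i \sqrt{10}$ ($U = \sqrt{-10} = i \sqrt{10} \approx 3.1623 i$)
$E{\left(h \right)} = 4$ ($E{\left(h \right)} = 2 - -2 = 2 + 2 = 4$)
$o{\left(G \right)} = 4 + G$
$\left(\left(U + 2\right) \left(-1\right) + o{\left(-10 \right)}\right)^{2} = \left(\left(i \sqrt{10} + 2\right) \left(-1\right) + \left(4 - 10\right)\right)^{2} = \left(\left(2 + i \sqrt{10}\right) \left(-1\right) - 6\right)^{2} = \left(\left(-2 - i \sqrt{10}\right) - 6\right)^{2} = \left(-8 - i \sqrt{10}\right)^{2}$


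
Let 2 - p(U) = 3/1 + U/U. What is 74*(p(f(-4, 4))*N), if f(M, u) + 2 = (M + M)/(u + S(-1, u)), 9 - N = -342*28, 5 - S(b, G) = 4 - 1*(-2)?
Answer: -1418580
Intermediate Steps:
S(b, G) = -1 (S(b, G) = 5 - (4 - 1*(-2)) = 5 - (4 + 2) = 5 - 1*6 = 5 - 6 = -1)
N = 9585 (N = 9 - (-342)*28 = 9 - 1*(-9576) = 9 + 9576 = 9585)
f(M, u) = -2 + 2*M/(-1 + u) (f(M, u) = -2 + (M + M)/(u - 1) = -2 + (2*M)/(-1 + u) = -2 + 2*M/(-1 + u))
p(U) = -2 (p(U) = 2 - (3/1 + U/U) = 2 - (3*1 + 1) = 2 - (3 + 1) = 2 - 1*4 = 2 - 4 = -2)
74*(p(f(-4, 4))*N) = 74*(-2*9585) = 74*(-19170) = -1418580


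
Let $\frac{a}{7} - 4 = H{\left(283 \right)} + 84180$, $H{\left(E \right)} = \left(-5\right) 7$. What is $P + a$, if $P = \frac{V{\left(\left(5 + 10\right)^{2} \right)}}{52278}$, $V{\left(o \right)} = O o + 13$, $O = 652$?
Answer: $\frac{30794136667}{52278} \approx 5.8905 \cdot 10^{5}$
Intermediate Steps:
$H{\left(E \right)} = -35$
$V{\left(o \right)} = 13 + 652 o$ ($V{\left(o \right)} = 652 o + 13 = 13 + 652 o$)
$P = \frac{146713}{52278}$ ($P = \frac{13 + 652 \left(5 + 10\right)^{2}}{52278} = \left(13 + 652 \cdot 15^{2}\right) \frac{1}{52278} = \left(13 + 652 \cdot 225\right) \frac{1}{52278} = \left(13 + 146700\right) \frac{1}{52278} = 146713 \cdot \frac{1}{52278} = \frac{146713}{52278} \approx 2.8064$)
$a = 589043$ ($a = 28 + 7 \left(-35 + 84180\right) = 28 + 7 \cdot 84145 = 28 + 589015 = 589043$)
$P + a = \frac{146713}{52278} + 589043 = \frac{30794136667}{52278}$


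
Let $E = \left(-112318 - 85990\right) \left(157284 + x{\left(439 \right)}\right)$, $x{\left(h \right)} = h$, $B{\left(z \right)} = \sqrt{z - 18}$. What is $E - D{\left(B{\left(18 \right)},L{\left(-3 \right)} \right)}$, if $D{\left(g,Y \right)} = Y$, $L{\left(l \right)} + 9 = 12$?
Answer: $-31277732687$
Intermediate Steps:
$B{\left(z \right)} = \sqrt{-18 + z}$
$L{\left(l \right)} = 3$ ($L{\left(l \right)} = -9 + 12 = 3$)
$E = -31277732684$ ($E = \left(-112318 - 85990\right) \left(157284 + 439\right) = \left(-198308\right) 157723 = -31277732684$)
$E - D{\left(B{\left(18 \right)},L{\left(-3 \right)} \right)} = -31277732684 - 3 = -31277732687$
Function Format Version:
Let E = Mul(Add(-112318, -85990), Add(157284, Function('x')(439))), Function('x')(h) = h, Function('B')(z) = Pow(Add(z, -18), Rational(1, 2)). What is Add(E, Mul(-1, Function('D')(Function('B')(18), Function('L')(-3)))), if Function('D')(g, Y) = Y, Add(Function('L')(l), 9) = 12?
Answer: -31277732687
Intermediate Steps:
Function('B')(z) = Pow(Add(-18, z), Rational(1, 2))
Function('L')(l) = 3 (Function('L')(l) = Add(-9, 12) = 3)
E = -31277732684 (E = Mul(Add(-112318, -85990), Add(157284, 439)) = Mul(-198308, 157723) = -31277732684)
Add(E, Mul(-1, Function('D')(Function('B')(18), Function('L')(-3)))) = Add(-31277732684, Mul(-1, 3)) = Add(-31277732684, -3) = -31277732687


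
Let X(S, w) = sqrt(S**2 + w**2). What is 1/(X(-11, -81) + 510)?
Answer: 255/126709 - sqrt(6682)/253418 ≈ 0.0016899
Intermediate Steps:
1/(X(-11, -81) + 510) = 1/(sqrt((-11)**2 + (-81)**2) + 510) = 1/(sqrt(121 + 6561) + 510) = 1/(sqrt(6682) + 510) = 1/(510 + sqrt(6682))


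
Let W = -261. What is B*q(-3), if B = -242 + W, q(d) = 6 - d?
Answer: -4527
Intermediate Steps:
B = -503 (B = -242 - 261 = -503)
B*q(-3) = -503*(6 - 1*(-3)) = -503*(6 + 3) = -503*9 = -4527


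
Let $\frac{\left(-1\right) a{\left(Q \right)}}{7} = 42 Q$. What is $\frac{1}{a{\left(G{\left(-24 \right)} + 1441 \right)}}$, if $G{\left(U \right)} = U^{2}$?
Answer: $- \frac{1}{592998} \approx -1.6863 \cdot 10^{-6}$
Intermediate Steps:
$a{\left(Q \right)} = - 294 Q$ ($a{\left(Q \right)} = - 7 \cdot 42 Q = - 294 Q$)
$\frac{1}{a{\left(G{\left(-24 \right)} + 1441 \right)}} = \frac{1}{\left(-294\right) \left(\left(-24\right)^{2} + 1441\right)} = \frac{1}{\left(-294\right) \left(576 + 1441\right)} = \frac{1}{\left(-294\right) 2017} = \frac{1}{-592998} = - \frac{1}{592998}$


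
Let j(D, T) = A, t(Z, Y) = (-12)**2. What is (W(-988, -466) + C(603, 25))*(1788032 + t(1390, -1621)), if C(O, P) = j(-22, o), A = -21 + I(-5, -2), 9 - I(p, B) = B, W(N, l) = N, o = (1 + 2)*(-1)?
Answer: -1784599648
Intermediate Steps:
o = -3 (o = 3*(-1) = -3)
t(Z, Y) = 144
I(p, B) = 9 - B
A = -10 (A = -21 + (9 - 1*(-2)) = -21 + (9 + 2) = -21 + 11 = -10)
j(D, T) = -10
C(O, P) = -10
(W(-988, -466) + C(603, 25))*(1788032 + t(1390, -1621)) = (-988 - 10)*(1788032 + 144) = -998*1788176 = -1784599648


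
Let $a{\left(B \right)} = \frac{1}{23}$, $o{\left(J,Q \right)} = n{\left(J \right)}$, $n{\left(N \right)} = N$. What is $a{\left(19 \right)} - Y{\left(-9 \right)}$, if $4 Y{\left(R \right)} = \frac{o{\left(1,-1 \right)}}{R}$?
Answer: $\frac{59}{828} \approx 0.071256$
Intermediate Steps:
$o{\left(J,Q \right)} = J$
$a{\left(B \right)} = \frac{1}{23}$
$Y{\left(R \right)} = \frac{1}{4 R}$ ($Y{\left(R \right)} = \frac{1 \frac{1}{R}}{4} = \frac{1}{4 R}$)
$a{\left(19 \right)} - Y{\left(-9 \right)} = \frac{1}{23} - \frac{1}{4 \left(-9\right)} = \frac{1}{23} - \frac{1}{4} \left(- \frac{1}{9}\right) = \frac{1}{23} - - \frac{1}{36} = \frac{1}{23} + \frac{1}{36} = \frac{59}{828}$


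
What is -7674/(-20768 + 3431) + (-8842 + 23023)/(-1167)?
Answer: -26322271/2248031 ≈ -11.709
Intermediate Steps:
-7674/(-20768 + 3431) + (-8842 + 23023)/(-1167) = -7674/(-17337) + 14181*(-1/1167) = -7674*(-1/17337) - 4727/389 = 2558/5779 - 4727/389 = -26322271/2248031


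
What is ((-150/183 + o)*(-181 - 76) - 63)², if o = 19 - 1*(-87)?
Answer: 2731599090025/3721 ≈ 7.3410e+8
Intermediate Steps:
o = 106 (o = 19 + 87 = 106)
((-150/183 + o)*(-181 - 76) - 63)² = ((-150/183 + 106)*(-181 - 76) - 63)² = ((-150*1/183 + 106)*(-257) - 63)² = ((-50/61 + 106)*(-257) - 63)² = ((6416/61)*(-257) - 63)² = (-1648912/61 - 63)² = (-1652755/61)² = 2731599090025/3721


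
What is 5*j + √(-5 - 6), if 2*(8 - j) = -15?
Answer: 155/2 + I*√11 ≈ 77.5 + 3.3166*I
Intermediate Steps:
j = 31/2 (j = 8 - ½*(-15) = 8 + 15/2 = 31/2 ≈ 15.500)
5*j + √(-5 - 6) = 5*(31/2) + √(-5 - 6) = 155/2 + √(-11) = 155/2 + I*√11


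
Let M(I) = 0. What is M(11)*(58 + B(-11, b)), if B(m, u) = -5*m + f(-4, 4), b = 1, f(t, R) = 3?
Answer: 0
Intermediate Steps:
B(m, u) = 3 - 5*m (B(m, u) = -5*m + 3 = 3 - 5*m)
M(11)*(58 + B(-11, b)) = 0*(58 + (3 - 5*(-11))) = 0*(58 + (3 + 55)) = 0*(58 + 58) = 0*116 = 0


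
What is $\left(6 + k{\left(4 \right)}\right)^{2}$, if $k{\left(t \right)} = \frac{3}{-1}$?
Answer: $9$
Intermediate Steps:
$k{\left(t \right)} = -3$ ($k{\left(t \right)} = 3 \left(-1\right) = -3$)
$\left(6 + k{\left(4 \right)}\right)^{2} = \left(6 - 3\right)^{2} = 3^{2} = 9$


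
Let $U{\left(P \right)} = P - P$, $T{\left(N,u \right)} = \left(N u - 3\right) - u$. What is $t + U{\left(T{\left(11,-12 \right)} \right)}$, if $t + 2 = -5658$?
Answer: $-5660$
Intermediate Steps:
$T{\left(N,u \right)} = -3 - u + N u$ ($T{\left(N,u \right)} = \left(-3 + N u\right) - u = -3 - u + N u$)
$t = -5660$ ($t = -2 - 5658 = -5660$)
$U{\left(P \right)} = 0$
$t + U{\left(T{\left(11,-12 \right)} \right)} = -5660 + 0 = -5660$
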